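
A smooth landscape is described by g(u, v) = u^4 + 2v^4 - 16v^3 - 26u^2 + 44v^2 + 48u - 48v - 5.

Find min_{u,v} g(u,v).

g(u,v) separates as P(u) + Q(v) − 5, so its minimum is min P + min Q − 5.
P'(u) = 4(u - 3)(u - 1)(u + 4) vanishes at u ∈ {-4, 1, 3}; Q'(v) = 8(v - 3)(v - 2)(v - 1) vanishes at v ∈ {1, 2, 3}.
Local minima of P (where P''>0): P(-4)=-352, P(3)=-9. Local minima of Q: Q(1)=-18, Q(3)=-18.
So the global minimum of g is P(-4) + Q(1) − 5 = -352 − 18 − 5 = -375, attained at (-4, 1).

-375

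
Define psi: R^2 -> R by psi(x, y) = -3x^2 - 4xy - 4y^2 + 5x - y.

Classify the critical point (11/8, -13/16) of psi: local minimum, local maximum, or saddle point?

The Hessian of psi is constant: H = [[-6, -4], [-4, -8]].
det(H) = (-6)·(-8) − (-4)² = 32.
det(H) > 0 and tr(H) = -14 < 0, so H is negative definite and the point is a local maximum.

local maximum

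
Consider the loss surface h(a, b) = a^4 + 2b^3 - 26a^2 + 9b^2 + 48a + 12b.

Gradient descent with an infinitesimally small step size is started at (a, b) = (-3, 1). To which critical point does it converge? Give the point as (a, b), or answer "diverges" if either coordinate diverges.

h is separable, so gradient descent decouples: a follows -∂h/∂a, b follows -∂h/∂b.
∂h/∂a = 4(a - 3)(a - 1)(a + 4); at a=-3 this is 96, so a decreases.
∂h/∂b = 6(b + 1)(b + 2); at b=1 this is 36, so b decreases.
a converges to its nearest critical value -4 (a local min of the a-part); b converges to -1. The iterate converges to (-4, -1).

(-4, -1)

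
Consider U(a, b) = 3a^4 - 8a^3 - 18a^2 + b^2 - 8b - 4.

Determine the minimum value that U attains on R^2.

-155

U(a,b) separates as P(a) + Q(b) − 4, so its minimum is min P + min Q − 4.
P'(a) = 12a(a - 3)(a + 1) vanishes at a ∈ {-1, 0, 3}; Q'(b) = 2b - 8 vanishes at b ∈ {4}.
Local minima of P (where P''>0): P(-1)=-7, P(3)=-135. Local minima of Q: Q(4)=-16.
So the global minimum of U is P(3) + Q(4) − 4 = -135 − 16 − 4 = -155, attained at (3, 4).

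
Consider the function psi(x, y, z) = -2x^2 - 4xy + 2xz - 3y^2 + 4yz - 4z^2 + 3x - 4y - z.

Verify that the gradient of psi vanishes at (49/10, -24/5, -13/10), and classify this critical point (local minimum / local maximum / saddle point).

∇psi = (-4x - 4y + 2z + 3, -4x - 6y + 4z - 4, 2x + 4y - 8z - 1); substituting (49/10, -24/5, -13/10) gives ∇psi = (0, 0, 0), so (49/10, -24/5, -13/10) is indeed a critical point.
The Hessian is constant: H = [[-4, -4, 2], [-4, -6, 4], [2, 4, -8]].
Leading principal minors: Δ₁ = -4, Δ₂ = 8, Δ₃ = -40.
The minors alternate sign starting negative (−, +, −), so H is negative definite: a local maximum.

local maximum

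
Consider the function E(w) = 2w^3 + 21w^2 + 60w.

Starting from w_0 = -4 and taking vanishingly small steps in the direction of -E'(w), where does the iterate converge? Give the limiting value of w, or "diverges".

E'(w) = 6(w + 2)(w + 5), so E'(-4) = -12.
Gradient descent moves in the -E' direction, i.e. w is increasing.
The nearest critical point in that direction is w = -2, where E'' = 18 > 0 (a local minimum). The iterate converges there.

-2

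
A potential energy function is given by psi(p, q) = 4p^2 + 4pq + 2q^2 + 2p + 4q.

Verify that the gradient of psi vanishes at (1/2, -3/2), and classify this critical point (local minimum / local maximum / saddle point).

∇psi = (8p + 4q + 2, 4p + 4q + 4); substituting (1/2, -3/2) gives ∇psi = (0, 0), so (1/2, -3/2) is indeed a critical point.
The Hessian of psi is constant: H = [[8, 4], [4, 4]].
det(H) = 8·4 − 4² = 16.
det(H) > 0 and tr(H) = 12 > 0, so H is positive definite and the point is a local minimum.

local minimum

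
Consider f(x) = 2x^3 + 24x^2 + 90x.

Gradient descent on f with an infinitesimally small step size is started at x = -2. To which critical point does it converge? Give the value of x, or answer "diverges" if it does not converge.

f'(x) = 6(x + 3)(x + 5), so f'(-2) = 18.
Gradient descent moves in the -f' direction, i.e. x is decreasing.
The nearest critical point in that direction is x = -3, where f'' = 12 > 0 (a local minimum). The iterate converges there.

-3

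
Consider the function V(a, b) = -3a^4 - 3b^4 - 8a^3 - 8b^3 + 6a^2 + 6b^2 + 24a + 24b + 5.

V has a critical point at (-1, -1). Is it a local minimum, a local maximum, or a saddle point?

The mixed partial ∂²V/∂a∂b is 0, so the Hessian at any point is diag(V_aa, V_bb) = diag(12(-3a^2 - 4a + 1), 12(-3b^2 - 4b + 1)).
At (-1, -1): H = diag(24, 24).
Both eigenvalues are positive, so H is positive definite: a local minimum.

local minimum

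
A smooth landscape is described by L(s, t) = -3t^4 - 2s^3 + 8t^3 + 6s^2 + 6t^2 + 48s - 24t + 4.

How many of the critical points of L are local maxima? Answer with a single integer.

2

L separates as a function of s plus a function of t, so ∇L=0 decouples.
∂L/∂s = -6(s - 4)(s + 2) = 0 at s ∈ {-2, 4}; ∂L/∂t = -12(t - 2)(t - 1)(t + 1) = 0 at t ∈ {-1, 1, 2}.
The Hessian is diagonal: diag(L_ss, L_tt). Second derivatives: L_ss(-2)=36, L_ss(4)=-36; L_tt(-1)=-72, L_tt(1)=24, L_tt(2)=-36.
Local maxima occur where both diagonal entries negative: (4, -1), (4, 2). Count: 2.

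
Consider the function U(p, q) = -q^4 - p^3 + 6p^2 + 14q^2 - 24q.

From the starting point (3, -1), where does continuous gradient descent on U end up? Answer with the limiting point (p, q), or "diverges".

U is separable, so gradient descent decouples: p follows -∂U/∂p, q follows -∂U/∂q.
∂U/∂p = -3p(p - 4); at p=3 this is 9, so p decreases.
∂U/∂q = -4(q - 2)(q - 1)(q + 3); at q=-1 this is -48, so q increases.
p converges to its nearest critical value 0 (a local min of the p-part); q converges to 1. The iterate converges to (0, 1).

(0, 1)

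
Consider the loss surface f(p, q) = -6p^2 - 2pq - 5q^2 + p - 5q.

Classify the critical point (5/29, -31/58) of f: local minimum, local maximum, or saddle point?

The Hessian of f is constant: H = [[-12, -2], [-2, -10]].
det(H) = (-12)·(-10) − (-2)² = 116.
det(H) > 0 and tr(H) = -22 < 0, so H is negative definite and the point is a local maximum.

local maximum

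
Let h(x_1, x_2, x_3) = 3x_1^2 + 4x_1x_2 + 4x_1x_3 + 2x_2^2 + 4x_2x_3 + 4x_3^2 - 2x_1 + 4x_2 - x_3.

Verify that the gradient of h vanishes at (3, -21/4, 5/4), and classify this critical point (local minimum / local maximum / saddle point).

∇h = (6x_1 + 4x_2 + 4x_3 - 2, 4x_1 + 4x_2 + 4x_3 + 4, 4x_1 + 4x_2 + 8x_3 - 1); substituting (3, -21/4, 5/4) gives ∇h = (0, 0, 0), so (3, -21/4, 5/4) is indeed a critical point.
The Hessian is constant: H = [[6, 4, 4], [4, 4, 4], [4, 4, 8]].
Leading principal minors: Δ₁ = 6, Δ₂ = 8, Δ₃ = 32.
All leading minors are positive, so H is positive definite: a local minimum.

local minimum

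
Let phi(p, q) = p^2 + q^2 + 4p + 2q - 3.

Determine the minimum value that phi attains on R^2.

phi(p,q) separates as A(p) + B(q) − 3, so its minimum is min A + min B − 3.
A'(p) = 2p + 4 vanishes at p ∈ {-2}; B'(q) = 2q + 2 vanishes at q ∈ {-1}.
Local minima of A (where A''>0): A(-2)=-4. Local minima of B: B(-1)=-1.
So the global minimum of phi is A(-2) + B(-1) − 3 = -4 − 1 − 3 = -8, attained at (-2, -1).

-8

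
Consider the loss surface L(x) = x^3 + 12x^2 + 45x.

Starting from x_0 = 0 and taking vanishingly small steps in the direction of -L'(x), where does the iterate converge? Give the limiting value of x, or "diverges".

-3

L'(x) = 3(x + 3)(x + 5), so L'(0) = 45.
Gradient descent moves in the -L' direction, i.e. x is decreasing.
The nearest critical point in that direction is x = -3, where L'' = 6 > 0 (a local minimum). The iterate converges there.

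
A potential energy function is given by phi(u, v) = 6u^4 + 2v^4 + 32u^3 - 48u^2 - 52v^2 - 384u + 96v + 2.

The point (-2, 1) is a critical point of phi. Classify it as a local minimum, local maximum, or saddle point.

local maximum

The mixed partial ∂²phi/∂u∂v is 0, so the Hessian at any point is diag(phi_uu, phi_vv) = diag(24(3u^2 + 8u - 4), 8(3v^2 - 13)).
At (-2, 1): H = diag(-192, -80).
Both eigenvalues are negative, so H is negative definite: a local maximum.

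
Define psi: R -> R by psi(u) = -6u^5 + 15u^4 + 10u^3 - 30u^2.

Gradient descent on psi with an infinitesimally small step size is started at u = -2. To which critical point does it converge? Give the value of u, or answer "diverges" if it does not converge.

psi'(u) = -30u(u - 2)(u - 1)(u + 1), so psi'(-2) = -720.
Gradient descent moves in the -psi' direction, i.e. u is increasing.
The nearest critical point in that direction is u = -1, where psi'' = 180 > 0 (a local minimum). The iterate converges there.

-1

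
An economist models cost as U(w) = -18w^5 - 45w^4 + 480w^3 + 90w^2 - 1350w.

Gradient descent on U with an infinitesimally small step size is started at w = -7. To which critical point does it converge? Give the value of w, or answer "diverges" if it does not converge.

-5

U'(w) = -90(w - 3)(w - 1)(w + 1)(w + 5), so U'(-7) = -86400.
Gradient descent moves in the -U' direction, i.e. w is increasing.
The nearest critical point in that direction is w = -5, where U'' = 17280 > 0 (a local minimum). The iterate converges there.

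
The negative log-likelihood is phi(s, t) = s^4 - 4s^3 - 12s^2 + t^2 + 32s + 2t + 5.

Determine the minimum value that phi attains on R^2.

phi(s,t) separates as P(s) + Q(t) + 5, so its minimum is min P + min Q + 5.
P'(s) = 4(s - 4)(s - 1)(s + 2) vanishes at s ∈ {-2, 1, 4}; Q'(t) = 2(t + 1) vanishes at t ∈ {-1}.
Local minima of P (where P''>0): P(-2)=-64, P(4)=-64. Local minima of Q: Q(-1)=-1.
So the global minimum of phi is P(-2) + Q(-1) + 5 = -64 − 1 + 5 = -60, attained at (-2, -1).

-60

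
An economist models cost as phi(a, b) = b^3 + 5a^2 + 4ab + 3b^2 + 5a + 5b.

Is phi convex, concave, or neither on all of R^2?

neither

The term b^3 is cubic, so the Hessian is not constant.
∂²phi/∂b² = 6b + 6, which takes both signs as b varies (negative for sufficiently negative b). A diagonal entry of the Hessian changing sign means the Hessian is neither positive- nor negative-semidefinite on all of R^2.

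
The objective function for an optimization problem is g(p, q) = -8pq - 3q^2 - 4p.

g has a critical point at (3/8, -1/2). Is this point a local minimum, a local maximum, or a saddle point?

saddle point

The Hessian of g is constant: H = [[0, -8], [-8, -6]].
det(H) = 0·(-6) − (-8)² = -64.
Since det(H) < 0, H is indefinite and the critical point is a saddle point.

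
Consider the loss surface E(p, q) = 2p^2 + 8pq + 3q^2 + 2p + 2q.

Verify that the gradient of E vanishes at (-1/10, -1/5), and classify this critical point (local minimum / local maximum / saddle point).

∇E = (4p + 8q + 2, 8p + 6q + 2); substituting (-1/10, -1/5) gives ∇E = (0, 0), so (-1/10, -1/5) is indeed a critical point.
The Hessian of E is constant: H = [[4, 8], [8, 6]].
det(H) = 4·6 − 8² = -40.
Since det(H) < 0, H is indefinite and the critical point is a saddle point.

saddle point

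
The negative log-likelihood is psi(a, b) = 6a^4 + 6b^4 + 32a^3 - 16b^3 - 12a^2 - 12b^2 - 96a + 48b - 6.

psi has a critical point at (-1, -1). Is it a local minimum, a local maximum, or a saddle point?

The mixed partial ∂²psi/∂a∂b is 0, so the Hessian at any point is diag(psi_aa, psi_bb) = diag(24(3a^2 + 8a - 1), 24(3b^2 - 4b - 1)).
At (-1, -1): H = diag(-144, 144).
The eigenvalues have opposite signs, so H is indefinite: a saddle point.

saddle point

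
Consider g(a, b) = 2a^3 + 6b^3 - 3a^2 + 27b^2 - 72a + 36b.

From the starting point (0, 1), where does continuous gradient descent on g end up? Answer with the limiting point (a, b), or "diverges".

(4, -1)

g is separable, so gradient descent decouples: a follows -∂g/∂a, b follows -∂g/∂b.
∂g/∂a = 6(a - 4)(a + 3); at a=0 this is -72, so a increases.
∂g/∂b = 18(b + 1)(b + 2); at b=1 this is 108, so b decreases.
a converges to its nearest critical value 4 (a local min of the a-part); b converges to -1. The iterate converges to (4, -1).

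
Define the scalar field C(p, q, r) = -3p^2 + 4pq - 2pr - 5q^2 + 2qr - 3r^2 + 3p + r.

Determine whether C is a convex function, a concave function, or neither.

concave

C is quadratic, so its Hessian is the constant matrix H = [[-6, 4, -2], [4, -10, 2], [-2, 2, -6]].
Leading principal minors: -6, 44, -232.
Signs alternate −, +, − ⇒ H ≺ 0 ⇒ concave.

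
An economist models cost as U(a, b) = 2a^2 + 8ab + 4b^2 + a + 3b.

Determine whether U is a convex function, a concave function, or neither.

U is quadratic, so its Hessian is the constant matrix H = [[4, 8], [8, 8]].
det(H) = -32, tr(H) = 12.
det(H) < 0, so H is indefinite: neither convex nor concave.

neither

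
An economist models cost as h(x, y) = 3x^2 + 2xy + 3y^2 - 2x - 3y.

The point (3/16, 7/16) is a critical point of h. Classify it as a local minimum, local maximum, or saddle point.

The Hessian of h is constant: H = [[6, 2], [2, 6]].
det(H) = 6·6 − 2² = 32.
det(H) > 0 and tr(H) = 12 > 0, so H is positive definite and the point is a local minimum.

local minimum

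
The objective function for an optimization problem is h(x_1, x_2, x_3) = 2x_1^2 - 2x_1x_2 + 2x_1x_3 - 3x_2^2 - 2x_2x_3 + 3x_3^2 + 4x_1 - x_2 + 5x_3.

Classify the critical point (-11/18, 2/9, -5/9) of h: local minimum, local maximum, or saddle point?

The Hessian is constant: H = [[4, -2, 2], [-2, -6, -2], [2, -2, 6]].
Leading principal minors: Δ₁ = 4, Δ₂ = -28, Δ₃ = -144.
The minors fit neither the all-positive nor the alternating-sign pattern, so H is indefinite: a saddle point.

saddle point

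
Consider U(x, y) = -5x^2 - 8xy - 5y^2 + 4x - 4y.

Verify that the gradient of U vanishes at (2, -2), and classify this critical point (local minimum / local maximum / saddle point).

local maximum

∇U = (-10x - 8y + 4, -8x - 10y - 4); substituting (2, -2) gives ∇U = (0, 0), so (2, -2) is indeed a critical point.
The Hessian of U is constant: H = [[-10, -8], [-8, -10]].
det(H) = (-10)·(-10) − (-8)² = 36.
det(H) > 0 and tr(H) = -20 < 0, so H is negative definite and the point is a local maximum.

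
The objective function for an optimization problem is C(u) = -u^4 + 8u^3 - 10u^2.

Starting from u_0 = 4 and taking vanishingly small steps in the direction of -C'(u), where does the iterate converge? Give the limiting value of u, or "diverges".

1

C'(u) = -4u(u - 5)(u - 1), so C'(4) = 48.
Gradient descent moves in the -C' direction, i.e. u is decreasing.
The nearest critical point in that direction is u = 1, where C'' = 16 > 0 (a local minimum). The iterate converges there.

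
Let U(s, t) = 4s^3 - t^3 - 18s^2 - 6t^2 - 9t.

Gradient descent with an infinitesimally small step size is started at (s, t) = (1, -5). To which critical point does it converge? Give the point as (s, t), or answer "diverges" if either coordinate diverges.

U is separable, so gradient descent decouples: s follows -∂U/∂s, t follows -∂U/∂t.
∂U/∂s = 12s(s - 3); at s=1 this is -24, so s increases.
∂U/∂t = -3(t + 1)(t + 3); at t=-5 this is -24, so t increases.
s converges to its nearest critical value 3 (a local min of the s-part); t converges to -3. The iterate converges to (3, -3).

(3, -3)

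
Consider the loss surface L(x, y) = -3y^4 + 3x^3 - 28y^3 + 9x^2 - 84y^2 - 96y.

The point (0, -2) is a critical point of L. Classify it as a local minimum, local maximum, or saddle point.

The mixed partial ∂²L/∂x∂y is 0, so the Hessian at any point is diag(L_xx, L_yy) = diag(18(x + 1), -12(3y^2 + 14y + 14)).
At (0, -2): H = diag(18, 24).
Both eigenvalues are positive, so H is positive definite: a local minimum.

local minimum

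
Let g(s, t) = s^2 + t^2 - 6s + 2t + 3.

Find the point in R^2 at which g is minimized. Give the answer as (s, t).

g(s,t) separates as P(s) + Q(t) + 3, so its minimum is min P + min Q + 3.
P'(s) = 2s - 6 vanishes at s ∈ {3}; Q'(t) = 2(t + 1) vanishes at t ∈ {-1}.
Local minima of P (where P''>0): P(3)=-9. Local minima of Q: Q(-1)=-1.
So the global minimum of g is P(3) + Q(-1) + 3 = -9 − 1 + 3 = -7, attained at (3, -1).

(3, -1)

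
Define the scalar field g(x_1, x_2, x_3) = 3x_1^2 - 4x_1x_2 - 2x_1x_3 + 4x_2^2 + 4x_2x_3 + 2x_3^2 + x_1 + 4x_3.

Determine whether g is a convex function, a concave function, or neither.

convex

g is quadratic, so its Hessian is the constant matrix H = [[6, -4, -2], [-4, 8, 4], [-2, 4, 4]].
Leading principal minors: 6, 32, 64.
All positive ⇒ H ≻ 0 ⇒ convex.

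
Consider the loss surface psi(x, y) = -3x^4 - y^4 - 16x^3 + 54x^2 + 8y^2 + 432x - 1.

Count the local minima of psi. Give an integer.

1

psi separates as a function of x plus a function of y, so ∇psi=0 decouples.
∂psi/∂x = -12(x - 3)(x + 3)(x + 4) = 0 at x ∈ {-4, -3, 3}; ∂psi/∂y = -4y(y - 2)(y + 2) = 0 at y ∈ {-2, 0, 2}.
The Hessian is diagonal: diag(psi_xx, psi_yy). Second derivatives: psi_xx(-4)=-84, psi_xx(-3)=72, psi_xx(3)=-504; psi_yy(-2)=-32, psi_yy(0)=16, psi_yy(2)=-32.
Local minima occur where both diagonal entries positive: (-3, 0). Count: 1.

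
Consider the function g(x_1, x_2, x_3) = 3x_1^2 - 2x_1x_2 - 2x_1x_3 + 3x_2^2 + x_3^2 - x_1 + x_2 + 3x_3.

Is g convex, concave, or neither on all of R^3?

g is quadratic, so its Hessian is the constant matrix H = [[6, -2, -2], [-2, 6, 0], [-2, 0, 2]].
Leading principal minors: 6, 32, 40.
All positive ⇒ H ≻ 0 ⇒ convex.

convex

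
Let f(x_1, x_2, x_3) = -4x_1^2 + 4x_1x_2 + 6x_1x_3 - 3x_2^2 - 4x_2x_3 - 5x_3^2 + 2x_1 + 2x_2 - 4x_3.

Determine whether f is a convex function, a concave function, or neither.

f is quadratic, so its Hessian is the constant matrix H = [[-8, 4, 6], [4, -6, -4], [6, -4, -10]].
Leading principal minors: -8, 32, -168.
Signs alternate −, +, − ⇒ H ≺ 0 ⇒ concave.

concave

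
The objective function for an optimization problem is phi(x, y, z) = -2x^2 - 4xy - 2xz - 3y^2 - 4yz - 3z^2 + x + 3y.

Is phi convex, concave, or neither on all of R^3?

phi is quadratic, so its Hessian is the constant matrix H = [[-4, -4, -2], [-4, -6, -4], [-2, -4, -6]].
Leading principal minors: -4, 8, -24.
Signs alternate −, +, − ⇒ H ≺ 0 ⇒ concave.

concave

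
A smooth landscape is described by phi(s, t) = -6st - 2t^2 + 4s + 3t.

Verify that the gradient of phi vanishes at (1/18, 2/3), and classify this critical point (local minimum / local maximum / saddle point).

∇phi = (-6t + 4, -6s - 4t + 3); substituting (1/18, 2/3) gives ∇phi = (0, 0), so (1/18, 2/3) is indeed a critical point.
The Hessian of phi is constant: H = [[0, -6], [-6, -4]].
det(H) = 0·(-4) − (-6)² = -36.
Since det(H) < 0, H is indefinite and the critical point is a saddle point.

saddle point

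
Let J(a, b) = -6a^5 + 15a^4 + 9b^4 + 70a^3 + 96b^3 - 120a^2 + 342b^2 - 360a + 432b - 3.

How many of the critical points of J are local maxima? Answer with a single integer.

2

J separates as a function of a plus a function of b, so ∇J=0 decouples.
∂J/∂a = -30(a - 3)(a - 2)(a + 1)(a + 2) = 0 at a ∈ {-2, -1, 2, 3}; ∂J/∂b = 36(b + 1)(b + 3)(b + 4) = 0 at b ∈ {-4, -3, -1}.
The Hessian is diagonal: diag(J_aa, J_bb). Second derivatives: J_aa(-2)=600, J_aa(-1)=-360, J_aa(2)=360, J_aa(3)=-600; J_bb(-4)=108, J_bb(-3)=-72, J_bb(-1)=216.
Local maxima occur where both diagonal entries negative: (-1, -3), (3, -3). Count: 2.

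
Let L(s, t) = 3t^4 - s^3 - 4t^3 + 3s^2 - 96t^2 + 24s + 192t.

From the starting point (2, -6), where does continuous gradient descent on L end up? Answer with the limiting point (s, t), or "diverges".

(-2, -4)

L is separable, so gradient descent decouples: s follows -∂L/∂s, t follows -∂L/∂t.
∂L/∂s = -3(s - 4)(s + 2); at s=2 this is 24, so s decreases.
∂L/∂t = 12(t - 4)(t - 1)(t + 4); at t=-6 this is -1680, so t increases.
s converges to its nearest critical value -2 (a local min of the s-part); t converges to -4. The iterate converges to (-2, -4).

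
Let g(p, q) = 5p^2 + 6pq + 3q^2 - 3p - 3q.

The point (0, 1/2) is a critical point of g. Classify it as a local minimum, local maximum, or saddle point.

local minimum

The Hessian of g is constant: H = [[10, 6], [6, 6]].
det(H) = 10·6 − 6² = 24.
det(H) > 0 and tr(H) = 16 > 0, so H is positive definite and the point is a local minimum.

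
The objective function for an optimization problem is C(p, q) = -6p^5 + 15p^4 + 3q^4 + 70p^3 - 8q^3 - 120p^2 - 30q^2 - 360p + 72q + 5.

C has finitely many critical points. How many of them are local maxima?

C separates as a function of p plus a function of q, so ∇C=0 decouples.
∂C/∂p = -30(p - 3)(p - 2)(p + 1)(p + 2) = 0 at p ∈ {-2, -1, 2, 3}; ∂C/∂q = 12(q - 3)(q - 1)(q + 2) = 0 at q ∈ {-2, 1, 3}.
The Hessian is diagonal: diag(C_pp, C_qq). Second derivatives: C_pp(-2)=600, C_pp(-1)=-360, C_pp(2)=360, C_pp(3)=-600; C_qq(-2)=180, C_qq(1)=-72, C_qq(3)=120.
Local maxima occur where both diagonal entries negative: (-1, 1), (3, 1). Count: 2.

2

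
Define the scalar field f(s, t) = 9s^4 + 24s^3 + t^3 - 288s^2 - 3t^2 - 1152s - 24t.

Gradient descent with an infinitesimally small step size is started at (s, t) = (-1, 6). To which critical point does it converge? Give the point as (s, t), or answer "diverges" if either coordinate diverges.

f is separable, so gradient descent decouples: s follows -∂f/∂s, t follows -∂f/∂t.
∂f/∂s = 36(s - 4)(s + 2)(s + 4); at s=-1 this is -540, so s increases.
∂f/∂t = 3(t - 4)(t + 2); at t=6 this is 48, so t decreases.
s converges to its nearest critical value 4 (a local min of the s-part); t converges to 4. The iterate converges to (4, 4).

(4, 4)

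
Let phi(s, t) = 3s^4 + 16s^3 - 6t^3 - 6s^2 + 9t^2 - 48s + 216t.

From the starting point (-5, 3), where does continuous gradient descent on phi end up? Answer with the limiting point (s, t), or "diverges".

(-4, -3)

phi is separable, so gradient descent decouples: s follows -∂phi/∂s, t follows -∂phi/∂t.
∂phi/∂s = 12(s - 1)(s + 1)(s + 4); at s=-5 this is -288, so s increases.
∂phi/∂t = -18(t - 4)(t + 3); at t=3 this is 108, so t decreases.
s converges to its nearest critical value -4 (a local min of the s-part); t converges to -3. The iterate converges to (-4, -3).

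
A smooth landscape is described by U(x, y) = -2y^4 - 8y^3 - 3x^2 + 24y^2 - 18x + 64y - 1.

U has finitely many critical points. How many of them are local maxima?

2

U separates as a function of x plus a function of y, so ∇U=0 decouples.
∂U/∂x = -6(x + 3) = 0 at x ∈ {-3}; ∂U/∂y = -8(y - 2)(y + 1)(y + 4) = 0 at y ∈ {-4, -1, 2}.
The Hessian is diagonal: diag(U_xx, U_yy). Second derivatives: U_xx(-3)=-6; U_yy(-4)=-144, U_yy(-1)=72, U_yy(2)=-144.
Local maxima occur where both diagonal entries negative: (-3, -4), (-3, 2). Count: 2.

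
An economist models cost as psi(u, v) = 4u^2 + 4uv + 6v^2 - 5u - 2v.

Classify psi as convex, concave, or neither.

convex

psi is quadratic, so its Hessian is the constant matrix H = [[8, 4], [4, 12]].
det(H) = 80, tr(H) = 20.
det(H) > 0 and tr(H) > 0, so H is positive definite everywhere: convex.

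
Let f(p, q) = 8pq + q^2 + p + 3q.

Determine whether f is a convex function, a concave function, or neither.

f is quadratic, so its Hessian is the constant matrix H = [[0, 8], [8, 2]].
det(H) = -64, tr(H) = 2.
det(H) < 0, so H is indefinite: neither convex nor concave.

neither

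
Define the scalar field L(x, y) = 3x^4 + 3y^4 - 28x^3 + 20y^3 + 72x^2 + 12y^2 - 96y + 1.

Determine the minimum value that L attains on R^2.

-60

L(x,y) separates as P(x) + Q(y) + 1, so its minimum is min P + min Q + 1.
P'(x) = 12x(x - 4)(x - 3) vanishes at x ∈ {0, 3, 4}; Q'(y) = 12(y - 1)(y + 2)(y + 4) vanishes at y ∈ {-4, -2, 1}.
Local minima of P (where P''>0): P(0)=0, P(4)=128. Local minima of Q: Q(-4)=64, Q(1)=-61.
So the global minimum of L is P(0) + Q(1) + 1 = 0 − 61 + 1 = -60, attained at (0, 1).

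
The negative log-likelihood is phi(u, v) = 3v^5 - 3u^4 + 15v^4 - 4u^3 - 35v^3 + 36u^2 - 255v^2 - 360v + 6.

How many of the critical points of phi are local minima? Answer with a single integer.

phi separates as a function of u plus a function of v, so ∇phi=0 decouples.
∂phi/∂u = -12u(u - 2)(u + 3) = 0 at u ∈ {-3, 0, 2}; ∂phi/∂v = 15(v - 3)(v + 1)(v + 2)(v + 4) = 0 at v ∈ {-4, -2, -1, 3}.
The Hessian is diagonal: diag(phi_uu, phi_vv). Second derivatives: phi_uu(-3)=-180, phi_uu(0)=72, phi_uu(2)=-120; phi_vv(-4)=-630, phi_vv(-2)=150, phi_vv(-1)=-180, phi_vv(3)=2100.
Local minima occur where both diagonal entries positive: (0, -2), (0, 3). Count: 2.

2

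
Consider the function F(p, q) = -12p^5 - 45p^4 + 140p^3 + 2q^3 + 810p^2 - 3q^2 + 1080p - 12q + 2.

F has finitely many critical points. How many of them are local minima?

F separates as a function of p plus a function of q, so ∇F=0 decouples.
∂F/∂p = -60(p - 3)(p + 1)(p + 2)(p + 3) = 0 at p ∈ {-3, -2, -1, 3}; ∂F/∂q = 6(q - 2)(q + 1) = 0 at q ∈ {-1, 2}.
The Hessian is diagonal: diag(F_pp, F_qq). Second derivatives: F_pp(-3)=720, F_pp(-2)=-300, F_pp(-1)=480, F_pp(3)=-7200; F_qq(-1)=-18, F_qq(2)=18.
Local minima occur where both diagonal entries positive: (-3, 2), (-1, 2). Count: 2.

2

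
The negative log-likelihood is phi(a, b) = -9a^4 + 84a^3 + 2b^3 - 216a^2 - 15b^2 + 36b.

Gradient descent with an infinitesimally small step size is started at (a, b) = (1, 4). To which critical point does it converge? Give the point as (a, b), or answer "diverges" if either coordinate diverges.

phi is separable, so gradient descent decouples: a follows -∂phi/∂a, b follows -∂phi/∂b.
∂phi/∂a = -36a(a - 4)(a - 3); at a=1 this is -216, so a increases.
∂phi/∂b = 6(b - 3)(b - 2); at b=4 this is 12, so b decreases.
a converges to its nearest critical value 3 (a local min of the a-part); b converges to 3. The iterate converges to (3, 3).

(3, 3)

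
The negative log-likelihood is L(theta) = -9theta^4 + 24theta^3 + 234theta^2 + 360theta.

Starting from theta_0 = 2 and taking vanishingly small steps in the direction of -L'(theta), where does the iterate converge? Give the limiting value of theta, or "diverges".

-1

L'(theta) = -36(theta - 5)(theta + 1)(theta + 2), so L'(2) = 1296.
Gradient descent moves in the -L' direction, i.e. theta is decreasing.
The nearest critical point in that direction is theta = -1, where L'' = 216 > 0 (a local minimum). The iterate converges there.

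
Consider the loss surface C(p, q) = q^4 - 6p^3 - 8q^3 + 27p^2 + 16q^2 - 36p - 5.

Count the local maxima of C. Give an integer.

1

C separates as a function of p plus a function of q, so ∇C=0 decouples.
∂C/∂p = -18(p - 2)(p - 1) = 0 at p ∈ {1, 2}; ∂C/∂q = 4q(q - 4)(q - 2) = 0 at q ∈ {0, 2, 4}.
The Hessian is diagonal: diag(C_pp, C_qq). Second derivatives: C_pp(1)=18, C_pp(2)=-18; C_qq(0)=32, C_qq(2)=-16, C_qq(4)=32.
Local maxima occur where both diagonal entries negative: (2, 2). Count: 1.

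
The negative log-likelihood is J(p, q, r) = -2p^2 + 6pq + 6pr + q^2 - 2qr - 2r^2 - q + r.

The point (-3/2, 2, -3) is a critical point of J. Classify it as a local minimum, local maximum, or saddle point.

The Hessian is constant: H = [[-4, 6, 6], [6, 2, -2], [6, -2, -4]].
Leading principal minors: Δ₁ = -4, Δ₂ = -44, Δ₃ = -24.
The minors fit neither the all-positive nor the alternating-sign pattern, so H is indefinite: a saddle point.

saddle point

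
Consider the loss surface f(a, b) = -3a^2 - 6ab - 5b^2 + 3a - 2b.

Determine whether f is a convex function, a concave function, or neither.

f is quadratic, so its Hessian is the constant matrix H = [[-6, -6], [-6, -10]].
det(H) = 24, tr(H) = -16.
det(H) > 0 and tr(H) < 0, so H is negative definite everywhere: concave.

concave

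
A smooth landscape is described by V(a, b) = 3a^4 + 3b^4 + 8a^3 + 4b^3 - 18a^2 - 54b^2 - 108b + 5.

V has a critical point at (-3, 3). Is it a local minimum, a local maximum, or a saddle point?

local minimum

The mixed partial ∂²V/∂a∂b is 0, so the Hessian at any point is diag(V_aa, V_bb) = diag(12(3a^2 + 4a - 3), 12(3b^2 + 2b - 9)).
At (-3, 3): H = diag(144, 288).
Both eigenvalues are positive, so H is positive definite: a local minimum.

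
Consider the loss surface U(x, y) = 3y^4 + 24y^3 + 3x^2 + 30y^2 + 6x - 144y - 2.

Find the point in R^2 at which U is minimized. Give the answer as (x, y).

U(x,y) separates as P(x) + Q(y) − 2, so its minimum is min P + min Q − 2.
P'(x) = 6x + 6 vanishes at x ∈ {-1}; Q'(y) = 12(y - 1)(y + 3)(y + 4) vanishes at y ∈ {-4, -3, 1}.
Local minima of P (where P''>0): P(-1)=-3. Local minima of Q: Q(-4)=288, Q(1)=-87.
So the global minimum of U is P(-1) + Q(1) − 2 = -3 − 87 − 2 = -92, attained at (-1, 1).

(-1, 1)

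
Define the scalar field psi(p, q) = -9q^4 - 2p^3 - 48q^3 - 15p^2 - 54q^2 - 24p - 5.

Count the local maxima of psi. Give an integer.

psi separates as a function of p plus a function of q, so ∇psi=0 decouples.
∂psi/∂p = -6(p + 1)(p + 4) = 0 at p ∈ {-4, -1}; ∂psi/∂q = -36q(q + 1)(q + 3) = 0 at q ∈ {-3, -1, 0}.
The Hessian is diagonal: diag(psi_pp, psi_qq). Second derivatives: psi_pp(-4)=18, psi_pp(-1)=-18; psi_qq(-3)=-216, psi_qq(-1)=72, psi_qq(0)=-108.
Local maxima occur where both diagonal entries negative: (-1, -3), (-1, 0). Count: 2.

2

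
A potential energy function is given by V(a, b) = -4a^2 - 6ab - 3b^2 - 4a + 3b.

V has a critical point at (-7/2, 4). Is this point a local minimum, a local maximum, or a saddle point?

The Hessian of V is constant: H = [[-8, -6], [-6, -6]].
det(H) = (-8)·(-6) − (-6)² = 12.
det(H) > 0 and tr(H) = -14 < 0, so H is negative definite and the point is a local maximum.

local maximum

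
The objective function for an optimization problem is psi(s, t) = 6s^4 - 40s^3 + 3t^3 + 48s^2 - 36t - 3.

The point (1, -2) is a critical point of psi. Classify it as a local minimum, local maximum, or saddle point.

local maximum

The mixed partial ∂²psi/∂s∂t is 0, so the Hessian at any point is diag(psi_ss, psi_tt) = diag(24(3s^2 - 10s + 4), 18t).
At (1, -2): H = diag(-72, -36).
Both eigenvalues are negative, so H is negative definite: a local maximum.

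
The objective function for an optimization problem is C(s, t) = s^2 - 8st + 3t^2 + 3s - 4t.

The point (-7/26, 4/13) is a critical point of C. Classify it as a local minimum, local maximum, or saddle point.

saddle point

The Hessian of C is constant: H = [[2, -8], [-8, 6]].
det(H) = 2·6 − (-8)² = -52.
Since det(H) < 0, H is indefinite and the critical point is a saddle point.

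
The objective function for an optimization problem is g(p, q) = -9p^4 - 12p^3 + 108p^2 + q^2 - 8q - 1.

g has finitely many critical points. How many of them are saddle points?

2

g separates as a function of p plus a function of q, so ∇g=0 decouples.
∂g/∂p = -36p(p - 2)(p + 3) = 0 at p ∈ {-3, 0, 2}; ∂g/∂q = 2(q - 4) = 0 at q ∈ {4}.
The Hessian is diagonal: diag(g_pp, g_qq). Second derivatives: g_pp(-3)=-540, g_pp(0)=216, g_pp(2)=-360; g_qq(4)=2.
Saddle points occur where the two diagonal entries have opposite signs: (-3, 4), (2, 4). Count: 2.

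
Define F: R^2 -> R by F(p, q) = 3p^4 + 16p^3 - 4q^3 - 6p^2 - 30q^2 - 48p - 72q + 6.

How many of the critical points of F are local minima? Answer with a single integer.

F separates as a function of p plus a function of q, so ∇F=0 decouples.
∂F/∂p = 12(p - 1)(p + 1)(p + 4) = 0 at p ∈ {-4, -1, 1}; ∂F/∂q = -12(q + 2)(q + 3) = 0 at q ∈ {-3, -2}.
The Hessian is diagonal: diag(F_pp, F_qq). Second derivatives: F_pp(-4)=180, F_pp(-1)=-72, F_pp(1)=120; F_qq(-3)=12, F_qq(-2)=-12.
Local minima occur where both diagonal entries positive: (-4, -3), (1, -3). Count: 2.

2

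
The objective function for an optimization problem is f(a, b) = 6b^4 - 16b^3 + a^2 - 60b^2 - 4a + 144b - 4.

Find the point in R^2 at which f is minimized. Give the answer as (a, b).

(2, -2)

f(a,b) separates as P(a) + Q(b) − 4, so its minimum is min P + min Q − 4.
P'(a) = 2a - 4 vanishes at a ∈ {2}; Q'(b) = 24(b - 3)(b - 1)(b + 2) vanishes at b ∈ {-2, 1, 3}.
Local minima of P (where P''>0): P(2)=-4. Local minima of Q: Q(-2)=-304, Q(3)=-54.
So the global minimum of f is P(2) + Q(-2) − 4 = -4 − 304 − 4 = -312, attained at (2, -2).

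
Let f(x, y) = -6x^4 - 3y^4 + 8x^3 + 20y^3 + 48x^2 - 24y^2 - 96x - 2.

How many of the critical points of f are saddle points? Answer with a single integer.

f separates as a function of x plus a function of y, so ∇f=0 decouples.
∂f/∂x = -24(x - 2)(x - 1)(x + 2) = 0 at x ∈ {-2, 1, 2}; ∂f/∂y = -12y(y - 4)(y - 1) = 0 at y ∈ {0, 1, 4}.
The Hessian is diagonal: diag(f_xx, f_yy). Second derivatives: f_xx(-2)=-288, f_xx(1)=72, f_xx(2)=-96; f_yy(0)=-48, f_yy(1)=36, f_yy(4)=-144.
Saddle points occur where the two diagonal entries have opposite signs: (-2, 1), (1, 0), (1, 4), (2, 1). Count: 4.

4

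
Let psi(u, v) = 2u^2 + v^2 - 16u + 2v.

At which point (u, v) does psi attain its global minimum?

psi(u,v) separates as P(u) + Q(v), so its minimum is min P + min Q.
P'(u) = 4u - 16 vanishes at u ∈ {4}; Q'(v) = 2v + 2 vanishes at v ∈ {-1}.
Local minima of P (where P''>0): P(4)=-32. Local minima of Q: Q(-1)=-1.
So the global minimum of psi is P(4) + Q(-1) = -32 − 1 = -33, attained at (4, -1).

(4, -1)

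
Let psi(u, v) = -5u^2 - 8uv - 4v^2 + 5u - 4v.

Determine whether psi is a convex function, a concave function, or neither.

concave

psi is quadratic, so its Hessian is the constant matrix H = [[-10, -8], [-8, -8]].
det(H) = 16, tr(H) = -18.
det(H) > 0 and tr(H) < 0, so H is negative definite everywhere: concave.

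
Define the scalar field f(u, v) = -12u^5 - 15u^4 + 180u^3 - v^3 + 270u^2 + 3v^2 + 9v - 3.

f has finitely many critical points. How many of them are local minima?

f separates as a function of u plus a function of v, so ∇f=0 decouples.
∂f/∂u = -60u(u - 3)(u + 1)(u + 3) = 0 at u ∈ {-3, -1, 0, 3}; ∂f/∂v = -3(v - 3)(v + 1) = 0 at v ∈ {-1, 3}.
The Hessian is diagonal: diag(f_uu, f_vv). Second derivatives: f_uu(-3)=2160, f_uu(-1)=-480, f_uu(0)=540, f_uu(3)=-4320; f_vv(-1)=12, f_vv(3)=-12.
Local minima occur where both diagonal entries positive: (-3, -1), (0, -1). Count: 2.

2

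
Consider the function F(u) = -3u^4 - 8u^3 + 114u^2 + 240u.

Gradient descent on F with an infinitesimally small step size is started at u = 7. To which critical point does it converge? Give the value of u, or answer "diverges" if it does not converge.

diverges

F'(u) = -12(u - 4)(u + 1)(u + 5), so F'(7) = -3456.
Gradient descent moves in the -F' direction, i.e. u is increasing.
There is no critical point above u=7, and F' keeps the same sign, so the iterate runs off to +∞.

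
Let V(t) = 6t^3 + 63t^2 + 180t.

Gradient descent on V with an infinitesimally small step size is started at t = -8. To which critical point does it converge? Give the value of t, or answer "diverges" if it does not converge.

diverges

V'(t) = 18(t + 2)(t + 5), so V'(-8) = 324.
Gradient descent moves in the -V' direction, i.e. t is decreasing.
There is no critical point below t=-8, and V' keeps the same sign, so the iterate runs off to −∞.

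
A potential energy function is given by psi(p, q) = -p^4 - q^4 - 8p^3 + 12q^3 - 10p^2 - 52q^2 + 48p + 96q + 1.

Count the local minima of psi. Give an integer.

psi separates as a function of p plus a function of q, so ∇psi=0 decouples.
∂psi/∂p = -4(p - 1)(p + 3)(p + 4) = 0 at p ∈ {-4, -3, 1}; ∂psi/∂q = -4(q - 4)(q - 3)(q - 2) = 0 at q ∈ {2, 3, 4}.
The Hessian is diagonal: diag(psi_pp, psi_qq). Second derivatives: psi_pp(-4)=-20, psi_pp(-3)=16, psi_pp(1)=-80; psi_qq(2)=-8, psi_qq(3)=4, psi_qq(4)=-8.
Local minima occur where both diagonal entries positive: (-3, 3). Count: 1.

1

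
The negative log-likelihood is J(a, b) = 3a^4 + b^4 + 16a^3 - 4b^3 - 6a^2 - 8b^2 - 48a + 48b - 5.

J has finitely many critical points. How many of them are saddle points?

J separates as a function of a plus a function of b, so ∇J=0 decouples.
∂J/∂a = 12(a - 1)(a + 1)(a + 4) = 0 at a ∈ {-4, -1, 1}; ∂J/∂b = 4(b - 3)(b - 2)(b + 2) = 0 at b ∈ {-2, 2, 3}.
The Hessian is diagonal: diag(J_aa, J_bb). Second derivatives: J_aa(-4)=180, J_aa(-1)=-72, J_aa(1)=120; J_bb(-2)=80, J_bb(2)=-16, J_bb(3)=20.
Saddle points occur where the two diagonal entries have opposite signs: (-4, 2), (-1, -2), (-1, 3), (1, 2). Count: 4.

4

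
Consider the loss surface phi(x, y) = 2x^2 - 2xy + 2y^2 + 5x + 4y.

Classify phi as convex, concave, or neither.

phi is quadratic, so its Hessian is the constant matrix H = [[4, -2], [-2, 4]].
det(H) = 12, tr(H) = 8.
det(H) > 0 and tr(H) > 0, so H is positive definite everywhere: convex.

convex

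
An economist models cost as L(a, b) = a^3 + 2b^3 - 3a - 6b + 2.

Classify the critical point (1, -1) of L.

saddle point

The mixed partial ∂²L/∂a∂b is 0, so the Hessian at any point is diag(L_aa, L_bb) = diag(6a, 12b).
At (1, -1): H = diag(6, -12).
The eigenvalues have opposite signs, so H is indefinite: a saddle point.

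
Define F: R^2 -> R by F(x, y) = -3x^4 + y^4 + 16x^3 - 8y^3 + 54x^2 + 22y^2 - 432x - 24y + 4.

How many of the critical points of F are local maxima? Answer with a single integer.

F separates as a function of x plus a function of y, so ∇F=0 decouples.
∂F/∂x = -12(x - 4)(x - 3)(x + 3) = 0 at x ∈ {-3, 3, 4}; ∂F/∂y = 4(y - 3)(y - 2)(y - 1) = 0 at y ∈ {1, 2, 3}.
The Hessian is diagonal: diag(F_xx, F_yy). Second derivatives: F_xx(-3)=-504, F_xx(3)=72, F_xx(4)=-84; F_yy(1)=8, F_yy(2)=-4, F_yy(3)=8.
Local maxima occur where both diagonal entries negative: (-3, 2), (4, 2). Count: 2.

2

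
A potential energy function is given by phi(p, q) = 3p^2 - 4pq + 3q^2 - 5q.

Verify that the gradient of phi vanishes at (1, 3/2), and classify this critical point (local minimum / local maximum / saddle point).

local minimum

∇phi = (6p - 4q, -4p + 6q - 5); substituting (1, 3/2) gives ∇phi = (0, 0), so (1, 3/2) is indeed a critical point.
The Hessian of phi is constant: H = [[6, -4], [-4, 6]].
det(H) = 6·6 − (-4)² = 20.
det(H) > 0 and tr(H) = 12 > 0, so H is positive definite and the point is a local minimum.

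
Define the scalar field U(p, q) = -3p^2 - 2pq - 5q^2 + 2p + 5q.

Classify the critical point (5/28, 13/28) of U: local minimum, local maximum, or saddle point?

local maximum

The Hessian of U is constant: H = [[-6, -2], [-2, -10]].
det(H) = (-6)·(-10) − (-2)² = 56.
det(H) > 0 and tr(H) = -16 < 0, so H is negative definite and the point is a local maximum.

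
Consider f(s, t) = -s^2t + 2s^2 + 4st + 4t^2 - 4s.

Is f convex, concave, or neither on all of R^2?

The term -s^2t is cubic, so the Hessian is not constant.
∂²f/∂s² = -2t + 4, which takes both signs as t varies (negative for sufficiently large t). A diagonal entry of the Hessian changing sign means the Hessian is neither positive- nor negative-semidefinite on all of R^2.

neither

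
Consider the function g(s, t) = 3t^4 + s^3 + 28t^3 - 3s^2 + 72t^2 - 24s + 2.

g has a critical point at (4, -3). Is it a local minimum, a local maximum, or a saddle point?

saddle point

The mixed partial ∂²g/∂s∂t is 0, so the Hessian at any point is diag(g_ss, g_tt) = diag(6(s - 1), 12(3t^2 + 14t + 12)).
At (4, -3): H = diag(18, -36).
The eigenvalues have opposite signs, so H is indefinite: a saddle point.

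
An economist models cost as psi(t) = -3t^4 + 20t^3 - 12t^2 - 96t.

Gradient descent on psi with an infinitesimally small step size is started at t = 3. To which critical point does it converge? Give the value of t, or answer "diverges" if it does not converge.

2

psi'(t) = -12(t - 4)(t - 2)(t + 1), so psi'(3) = 48.
Gradient descent moves in the -psi' direction, i.e. t is decreasing.
The nearest critical point in that direction is t = 2, where psi'' = 72 > 0 (a local minimum). The iterate converges there.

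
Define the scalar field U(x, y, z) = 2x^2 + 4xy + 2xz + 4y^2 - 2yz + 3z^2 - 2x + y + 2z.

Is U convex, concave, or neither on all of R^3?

convex

U is quadratic, so its Hessian is the constant matrix H = [[4, 4, 2], [4, 8, -2], [2, -2, 6]].
Leading principal minors: 4, 16, 16.
All positive ⇒ H ≻ 0 ⇒ convex.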